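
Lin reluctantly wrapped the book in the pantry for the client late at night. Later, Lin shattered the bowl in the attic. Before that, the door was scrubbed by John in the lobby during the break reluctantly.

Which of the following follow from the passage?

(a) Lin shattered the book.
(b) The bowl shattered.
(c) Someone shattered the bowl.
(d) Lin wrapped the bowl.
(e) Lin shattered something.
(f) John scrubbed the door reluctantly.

(b), (c), (e), (f)

(a) Not entailed — Lin shattered the bowl, not the book; the book belongs to the wrapping event.
(b) Entailed — 'Lin shattered the bowl' is causative; it entails the inchoative 'the bowl shattered'.
(c) Entailed — the original entails any weakening of itself; this just drops 'in the attic' and generalizes the agent.
(d) Not entailed — Lin wrapped the book, not the bowl; the bowl belongs to the shattering event.
(e) Entailed — dropping 'in the attic' and generalizing the patient leaves a sub-description the original still satisfies.
(f) Entailed — this follows by dropping conjuncts from the scrubbing event's description.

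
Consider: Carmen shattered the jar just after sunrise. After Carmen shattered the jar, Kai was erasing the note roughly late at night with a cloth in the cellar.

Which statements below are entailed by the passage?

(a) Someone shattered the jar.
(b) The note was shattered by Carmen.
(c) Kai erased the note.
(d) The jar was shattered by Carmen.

(a), (d)

(a) Entailed — dropping 'just after sunrise' and generalizing the agent leaves a sub-description the original still satisfies.
(b) Not entailed — Carmen shattered the jar, not the note; the note belongs to the erasing event.
(c) Not entailed — 'was erasing' is progressive on an accomplishment; it does not entail the completed 'erased'.
(d) Entailed — the original entails any weakening of itself; this just drops 'just after sunrise'.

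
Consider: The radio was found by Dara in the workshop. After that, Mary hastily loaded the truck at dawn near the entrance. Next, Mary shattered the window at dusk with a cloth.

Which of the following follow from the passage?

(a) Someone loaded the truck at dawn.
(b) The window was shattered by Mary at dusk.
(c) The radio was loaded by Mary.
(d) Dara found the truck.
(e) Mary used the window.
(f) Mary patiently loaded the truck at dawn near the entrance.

(a), (b)

(a) Entailed — dropping 'hastily', 'near the entrance' and generalizing the agent leaves a sub-description the original still satisfies.
(b) Entailed — the original entails any weakening of itself; this just drops 'with a cloth'.
(c) Not entailed — Mary loaded the truck, not the radio; the radio belongs to the finding event.
(d) Not entailed — Dara found the radio, not the truck; the truck belongs to the loading event.
(e) Not entailed — the window is the patient, not an instrument — Mary used a cloth.
(f) Not entailed — 'patiently' adds a manner not in (and inconsistent with) the original.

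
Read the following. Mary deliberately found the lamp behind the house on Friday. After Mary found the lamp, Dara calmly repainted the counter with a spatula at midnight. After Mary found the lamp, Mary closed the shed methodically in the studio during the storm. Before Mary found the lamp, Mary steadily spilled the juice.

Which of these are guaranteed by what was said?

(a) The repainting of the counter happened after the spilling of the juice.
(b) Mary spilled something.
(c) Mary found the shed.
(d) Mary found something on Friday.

(a), (b), (d)

(a) Entailed — the narrative places the spilling before the repainting.
(b) Entailed — dropping 'steadily' and generalizing the patient leaves a sub-description the original still satisfies.
(c) Not entailed — Mary found the lamp, not the shed; the shed belongs to the closing event.
(d) Entailed — dropping 'behind the house', 'deliberately' and generalizing the patient leaves a sub-description the original still satisfies.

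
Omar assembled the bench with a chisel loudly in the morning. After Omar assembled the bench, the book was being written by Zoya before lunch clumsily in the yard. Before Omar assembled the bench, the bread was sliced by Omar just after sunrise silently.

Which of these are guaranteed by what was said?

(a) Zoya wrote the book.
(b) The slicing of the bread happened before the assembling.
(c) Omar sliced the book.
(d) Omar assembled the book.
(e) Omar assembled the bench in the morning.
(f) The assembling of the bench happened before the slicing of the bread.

(b), (e)

(a) Not entailed — 'was writing' is progressive on an accomplishment; it does not entail the completed 'wrote'.
(b) Entailed — the narrative places the slicing before the assembling.
(c) Not entailed — Omar sliced the bread, not the book; the book belongs to the writing event.
(d) Not entailed — Omar assembled the bench, not the book; the book belongs to the writing event.
(e) Entailed — the original entails any weakening of itself; this just drops 'loudly', 'with a chisel'.
(f) Not entailed — the narrative places the slicing before the assembling, not after.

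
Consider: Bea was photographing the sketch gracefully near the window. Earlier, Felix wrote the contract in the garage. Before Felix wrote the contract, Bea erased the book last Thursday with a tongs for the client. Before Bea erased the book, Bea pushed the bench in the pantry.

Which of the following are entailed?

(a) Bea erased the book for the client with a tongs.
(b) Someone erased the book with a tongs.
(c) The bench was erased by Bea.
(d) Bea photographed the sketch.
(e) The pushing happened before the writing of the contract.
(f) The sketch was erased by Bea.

(a) Entailed — this follows by dropping conjuncts from the erasing event's description.
(b) Entailed — this follows by dropping conjuncts from the erasing event's description.
(c) Not entailed — Bea erased the book, not the bench; the bench belongs to the pushing event.
(d) Not entailed — 'was photographing' is progressive on an accomplishment; it does not entail the completed 'photographed'.
(e) Entailed — the narrative places the pushing before the writing.
(f) Not entailed — Bea erased the book, not the sketch; the sketch belongs to the photographing event.

(a), (b), (e)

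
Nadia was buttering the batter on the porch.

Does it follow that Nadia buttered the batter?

no

'was buttering' is progressive; for an accomplishment like 'butter the batter', it doesn't entail completion.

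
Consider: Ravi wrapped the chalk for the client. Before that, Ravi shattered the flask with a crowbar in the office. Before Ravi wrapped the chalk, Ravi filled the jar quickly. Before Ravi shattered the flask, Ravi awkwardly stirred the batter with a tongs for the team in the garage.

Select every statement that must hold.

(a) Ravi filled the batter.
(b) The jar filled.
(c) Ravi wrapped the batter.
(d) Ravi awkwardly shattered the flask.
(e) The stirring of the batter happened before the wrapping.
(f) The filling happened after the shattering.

(b), (e)

(a) Not entailed — Ravi filled the jar, not the batter; the batter belongs to the stirring event.
(b) Entailed — 'Ravi filled the jar' is causative; it entails the inchoative 'the jar filled'.
(c) Not entailed — Ravi wrapped the chalk, not the batter; the batter belongs to the stirring event.
(d) Not entailed — 'awkwardly' adds information not in the original event.
(e) Entailed — the narrative places the stirring before the wrapping.
(f) Not entailed — the narrative doesn't order the shattering relative to the filling.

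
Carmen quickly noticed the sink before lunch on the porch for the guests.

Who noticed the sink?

Carmen

'Carmen' marks the agent of the noticing event.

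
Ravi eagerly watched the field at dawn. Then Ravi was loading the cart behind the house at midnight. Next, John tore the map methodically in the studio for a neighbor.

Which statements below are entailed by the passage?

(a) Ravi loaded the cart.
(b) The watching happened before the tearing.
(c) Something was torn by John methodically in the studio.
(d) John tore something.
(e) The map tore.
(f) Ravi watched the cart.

(b), (c), (d), (e)

(a) Not entailed — 'was loading' is progressive on an accomplishment; it does not entail the completed 'loaded'.
(b) Entailed — the narrative places the watching before the tearing.
(c) Entailed — dropping 'for a neighbor' and generalizing the patient leaves a sub-description the original still satisfies.
(d) Entailed — dropping 'methodically', 'in the studio', 'for a neighbor' and generalizing the patient leaves a sub-description the original still satisfies.
(e) Entailed — 'John tore the map' is causative; it entails the inchoative 'the map tore'.
(f) Not entailed — Ravi watched the field, not the cart; the cart belongs to the loading event.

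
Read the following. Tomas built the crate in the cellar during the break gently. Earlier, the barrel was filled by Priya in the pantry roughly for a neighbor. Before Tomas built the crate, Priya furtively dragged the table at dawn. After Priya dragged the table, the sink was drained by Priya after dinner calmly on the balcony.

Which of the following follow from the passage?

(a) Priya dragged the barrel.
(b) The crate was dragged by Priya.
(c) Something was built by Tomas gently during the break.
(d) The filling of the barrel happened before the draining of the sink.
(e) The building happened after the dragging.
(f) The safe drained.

(a) Not entailed — Priya dragged the table, not the barrel; the barrel belongs to the filling event.
(b) Not entailed — Priya dragged the table, not the crate; the crate belongs to the building event.
(c) Entailed — the original entails any weakening of itself; this just drops 'in the cellar' and generalizes the patient.
(d) Not entailed — the narrative doesn't order the filling relative to the draining.
(e) Entailed — the narrative places the dragging before the building.
(f) Not entailed — the sink is what drained, not the safe.

(c), (e)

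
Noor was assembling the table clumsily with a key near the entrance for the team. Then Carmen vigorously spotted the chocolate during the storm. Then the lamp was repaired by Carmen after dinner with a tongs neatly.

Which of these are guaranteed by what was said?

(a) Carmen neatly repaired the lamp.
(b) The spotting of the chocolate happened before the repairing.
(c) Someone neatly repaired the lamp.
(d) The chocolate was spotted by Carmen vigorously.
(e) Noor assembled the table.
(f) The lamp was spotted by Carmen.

(a) Entailed — this follows by dropping conjuncts from the repairing event's description.
(b) Entailed — the narrative places the spotting before the repairing.
(c) Entailed — the original entails any weakening of itself; this just drops 'after dinner', 'with a tongs' and generalizes the agent.
(d) Entailed — this follows by dropping conjuncts from the spotting event's description.
(e) Not entailed — 'was assembling' is progressive on an accomplishment; it does not entail the completed 'assembled'.
(f) Not entailed — Carmen spotted the chocolate, not the lamp; the lamp belongs to the repairing event.

(a), (b), (c), (d)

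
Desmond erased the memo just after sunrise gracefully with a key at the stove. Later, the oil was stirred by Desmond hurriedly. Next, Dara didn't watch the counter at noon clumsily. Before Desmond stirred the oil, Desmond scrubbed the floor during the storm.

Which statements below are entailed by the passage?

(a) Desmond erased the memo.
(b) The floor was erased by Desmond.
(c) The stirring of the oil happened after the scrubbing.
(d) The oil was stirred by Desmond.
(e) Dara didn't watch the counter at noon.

(a), (c), (d)

(a) Entailed — dropping 'gracefully', 'with a key', 'just after sunrise', 'at the stove' leaves a sub-description the original still satisfies.
(b) Not entailed — Desmond erased the memo, not the floor; the floor belongs to the scrubbing event.
(c) Entailed — the narrative places the scrubbing before the stirring.
(d) Entailed — this follows by dropping conjuncts from the stirring event's description.
(e) Not entailed — dropping 'clumsily' under negation is not valid — the original leaves open that Dara watched the counter some other way.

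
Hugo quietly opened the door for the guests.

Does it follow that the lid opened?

Nothing is said about any lid; only the door is affected.

no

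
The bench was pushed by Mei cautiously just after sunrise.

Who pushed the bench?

Mei

'Mei' marks the agent of the pushing event.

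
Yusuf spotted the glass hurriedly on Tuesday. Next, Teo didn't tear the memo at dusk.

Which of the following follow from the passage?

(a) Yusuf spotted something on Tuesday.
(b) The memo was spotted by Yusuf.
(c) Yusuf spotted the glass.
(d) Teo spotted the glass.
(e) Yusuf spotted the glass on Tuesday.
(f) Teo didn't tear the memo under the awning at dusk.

(a), (c), (e), (f)

(a) Entailed — this follows by dropping conjuncts from the spotting event's description.
(b) Not entailed — Yusuf spotted the glass, not the memo; the memo belongs to the tearing event.
(c) Entailed — this follows by dropping conjuncts from the spotting event's description.
(d) Not entailed — the passage has Yusuf spotting the glass, not Teo.
(e) Entailed — every conjunct here is already in the original spotting event.
(f) Entailed — under negation, adding a further restriction is entailed: if no such tearing event occurred, none occurred under the awning either.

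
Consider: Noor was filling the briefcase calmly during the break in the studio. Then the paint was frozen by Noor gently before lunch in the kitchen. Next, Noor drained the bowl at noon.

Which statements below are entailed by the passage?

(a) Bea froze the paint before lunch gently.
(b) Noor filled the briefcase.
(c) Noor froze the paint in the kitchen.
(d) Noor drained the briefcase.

(c)

(a) Not entailed — the passage has Noor freezing the paint, not Bea.
(b) Not entailed — 'was filling' is progressive on an accomplishment; it does not entail the completed 'filled'.
(c) Entailed — every conjunct here is already in the original freezing event.
(d) Not entailed — Noor drained the bowl, not the briefcase; the briefcase belongs to the filling event.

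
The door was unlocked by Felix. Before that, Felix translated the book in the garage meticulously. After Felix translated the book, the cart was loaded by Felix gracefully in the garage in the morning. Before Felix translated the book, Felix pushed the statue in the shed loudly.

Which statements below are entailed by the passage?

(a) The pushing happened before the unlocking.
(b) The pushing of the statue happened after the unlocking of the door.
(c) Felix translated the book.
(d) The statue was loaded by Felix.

(a), (c)

(a) Entailed — the narrative places the pushing before the unlocking.
(b) Not entailed — the narrative places the pushing before the unlocking, not after.
(c) Entailed — this follows by dropping conjuncts from the translating event's description.
(d) Not entailed — Felix loaded the cart, not the statue; the statue belongs to the pushing event.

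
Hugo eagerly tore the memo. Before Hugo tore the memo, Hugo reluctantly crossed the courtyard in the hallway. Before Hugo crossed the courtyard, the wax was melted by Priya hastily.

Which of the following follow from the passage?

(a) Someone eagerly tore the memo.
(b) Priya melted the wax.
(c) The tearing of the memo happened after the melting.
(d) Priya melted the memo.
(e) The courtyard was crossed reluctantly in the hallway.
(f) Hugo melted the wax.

(a), (b), (c), (e)

(a) Entailed — this follows by dropping conjuncts from the tearing event's description.
(b) Entailed — dropping 'hastily' leaves a sub-description the original still satisfies.
(c) Entailed — the narrative places the melting before the tearing.
(d) Not entailed — Priya melted the wax, not the memo; the memo belongs to the tearing event.
(e) Entailed — every conjunct here is already in the original crossing event.
(f) Not entailed — the passage has Priya melting the wax, not Hugo.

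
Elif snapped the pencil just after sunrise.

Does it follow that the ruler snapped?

Nothing is said about any ruler; only the pencil is affected.

no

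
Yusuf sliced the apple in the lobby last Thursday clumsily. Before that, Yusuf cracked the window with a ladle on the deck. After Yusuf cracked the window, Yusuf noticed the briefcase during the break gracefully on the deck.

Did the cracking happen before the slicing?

yes

The narrative orders the cracking before the slicing.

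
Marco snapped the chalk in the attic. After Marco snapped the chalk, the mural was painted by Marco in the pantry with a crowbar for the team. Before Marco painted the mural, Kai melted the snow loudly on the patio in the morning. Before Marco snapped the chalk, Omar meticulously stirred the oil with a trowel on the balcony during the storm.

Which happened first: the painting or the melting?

The connectives place the melting before the painting.

the melting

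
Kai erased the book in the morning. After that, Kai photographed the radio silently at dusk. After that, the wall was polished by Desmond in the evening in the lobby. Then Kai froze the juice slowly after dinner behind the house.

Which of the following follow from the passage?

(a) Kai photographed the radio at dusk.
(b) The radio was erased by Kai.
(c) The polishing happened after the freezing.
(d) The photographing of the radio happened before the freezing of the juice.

(a), (d)

(a) Entailed — the original entails any weakening of itself; this just drops 'silently'.
(b) Not entailed — Kai erased the book, not the radio; the radio belongs to the photographing event.
(c) Not entailed — the narrative places the polishing before the freezing, not after.
(d) Entailed — the narrative places the photographing before the freezing.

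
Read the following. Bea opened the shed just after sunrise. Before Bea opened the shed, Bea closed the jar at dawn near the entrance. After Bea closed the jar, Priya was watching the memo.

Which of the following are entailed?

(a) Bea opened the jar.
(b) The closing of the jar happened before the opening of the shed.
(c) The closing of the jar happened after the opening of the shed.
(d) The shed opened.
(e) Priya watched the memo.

(b), (d), (e)

(a) Not entailed — Bea opened the shed, not the jar; the jar belongs to the closing event.
(b) Entailed — the narrative places the closing before the opening.
(c) Not entailed — the narrative places the closing before the opening, not after.
(d) Entailed — 'Bea opened the shed' is causative; it entails the inchoative 'the shed opened'.
(e) Entailed — 'watch' is an activity; 'was watching' entails that some watching happened, so 'watched' holds.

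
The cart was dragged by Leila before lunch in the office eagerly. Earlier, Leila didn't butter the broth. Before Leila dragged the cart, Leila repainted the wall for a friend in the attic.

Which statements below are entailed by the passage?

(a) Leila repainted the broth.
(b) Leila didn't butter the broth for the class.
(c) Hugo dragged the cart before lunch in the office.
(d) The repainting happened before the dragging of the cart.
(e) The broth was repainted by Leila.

(b), (d)

(a) Not entailed — Leila repainted the wall, not the broth; the broth belongs to the buttering event.
(b) Entailed — under negation, adding a further restriction is entailed: if no such buttering event occurred, none occurred for the class either.
(c) Not entailed — the passage has Leila dragging the cart, not Hugo.
(d) Entailed — the narrative places the repainting before the dragging.
(e) Not entailed — Leila repainted the wall, not the broth; the broth belongs to the buttering event.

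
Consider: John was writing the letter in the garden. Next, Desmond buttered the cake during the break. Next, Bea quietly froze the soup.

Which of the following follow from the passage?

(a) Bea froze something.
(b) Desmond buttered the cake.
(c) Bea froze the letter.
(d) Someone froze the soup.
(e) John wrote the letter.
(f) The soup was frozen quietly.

(a), (b), (d), (f)

(a) Entailed — the original entails any weakening of itself; this just drops 'quietly' and generalizes the patient.
(b) Entailed — this follows by dropping conjuncts from the buttering event's description.
(c) Not entailed — Bea froze the soup, not the letter; the letter belongs to the writing event.
(d) Entailed — the original entails any weakening of itself; this just drops 'quietly' and generalizes the agent.
(e) Not entailed — 'was writing' is progressive on an accomplishment; it does not entail the completed 'wrote'.
(f) Entailed — this follows by dropping conjuncts from the freezing event's description.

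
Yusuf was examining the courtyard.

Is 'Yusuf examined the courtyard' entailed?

'examine' is atelic; if Yusuf was examining the courtyard, then Yusuf examined the courtyard (for some time).

yes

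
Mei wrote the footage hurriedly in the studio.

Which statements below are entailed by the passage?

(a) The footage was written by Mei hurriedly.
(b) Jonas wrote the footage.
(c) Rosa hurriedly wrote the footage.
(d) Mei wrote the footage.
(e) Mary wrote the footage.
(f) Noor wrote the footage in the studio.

(a) Entailed — the original entails any weakening of itself; this just drops 'in the studio'.
(b) Not entailed — the passage has Mei writing the footage, not Jonas.
(c) Not entailed — the passage has Mei writing the footage, not Rosa.
(d) Entailed — dropping 'in the studio', 'hurriedly' leaves a sub-description the original still satisfies.
(e) Not entailed — the passage has Mei writing the footage, not Mary.
(f) Not entailed — the passage has Mei writing the footage, not Noor.

(a), (d)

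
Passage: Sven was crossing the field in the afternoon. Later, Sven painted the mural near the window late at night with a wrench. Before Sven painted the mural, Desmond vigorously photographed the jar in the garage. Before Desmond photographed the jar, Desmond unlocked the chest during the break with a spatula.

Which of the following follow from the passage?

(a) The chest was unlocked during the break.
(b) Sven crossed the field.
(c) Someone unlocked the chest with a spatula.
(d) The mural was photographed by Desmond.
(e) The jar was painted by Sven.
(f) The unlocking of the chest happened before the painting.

(a) Entailed — every conjunct here is already in the original unlocking event.
(b) Not entailed — 'was crossing' is progressive on an accomplishment; it does not entail the completed 'crossed'.
(c) Entailed — dropping 'during the break' and generalizing the agent leaves a sub-description the original still satisfies.
(d) Not entailed — Desmond photographed the jar, not the mural; the mural belongs to the painting event.
(e) Not entailed — Sven painted the mural, not the jar; the jar belongs to the photographing event.
(f) Entailed — the narrative places the unlocking before the painting.

(a), (c), (f)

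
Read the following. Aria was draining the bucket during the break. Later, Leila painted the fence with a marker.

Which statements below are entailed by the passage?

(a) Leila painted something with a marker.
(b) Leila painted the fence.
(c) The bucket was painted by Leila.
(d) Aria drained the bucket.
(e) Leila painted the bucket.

(a) Entailed — this follows by dropping conjuncts from the painting event's description.
(b) Entailed — dropping 'with a marker' leaves a sub-description the original still satisfies.
(c) Not entailed — Leila painted the fence, not the bucket; the bucket belongs to the draining event.
(d) Not entailed — 'was draining' is progressive on an accomplishment; it does not entail the completed 'drained'.
(e) Not entailed — Leila painted the fence, not the bucket; the bucket belongs to the draining event.

(a), (b)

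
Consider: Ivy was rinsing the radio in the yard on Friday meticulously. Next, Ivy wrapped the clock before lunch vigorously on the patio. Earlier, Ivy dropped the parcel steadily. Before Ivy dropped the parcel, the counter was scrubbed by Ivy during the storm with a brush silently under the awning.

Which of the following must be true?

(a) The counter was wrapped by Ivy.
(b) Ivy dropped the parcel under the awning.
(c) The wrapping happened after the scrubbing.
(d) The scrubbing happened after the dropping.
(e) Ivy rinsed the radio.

(c), (e)

(a) Not entailed — Ivy wrapped the clock, not the counter; the counter belongs to the scrubbing event.
(b) Not entailed — 'under the awning' adds information not in the original event.
(c) Entailed — the narrative places the scrubbing before the wrapping.
(d) Not entailed — the narrative places the scrubbing before the dropping, not after.
(e) Entailed — 'rinse' is an activity; 'was rinsing' entails that some rinsing happened, so 'rinsed' holds.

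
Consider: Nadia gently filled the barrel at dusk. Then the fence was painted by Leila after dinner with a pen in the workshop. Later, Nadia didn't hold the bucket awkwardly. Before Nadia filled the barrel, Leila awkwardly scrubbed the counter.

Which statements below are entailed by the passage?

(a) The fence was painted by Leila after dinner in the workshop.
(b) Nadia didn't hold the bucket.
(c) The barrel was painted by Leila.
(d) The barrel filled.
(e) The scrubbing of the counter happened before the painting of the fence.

(a), (d), (e)

(a) Entailed — the original entails any weakening of itself; this just drops 'with a pen'.
(b) Not entailed — dropping 'awkwardly' under negation is not valid — the original leaves open that Nadia held the bucket some other way.
(c) Not entailed — Leila painted the fence, not the barrel; the barrel belongs to the filling event.
(d) Entailed — 'Nadia filled the barrel' is causative; it entails the inchoative 'the barrel filled'.
(e) Entailed — the narrative places the scrubbing before the painting.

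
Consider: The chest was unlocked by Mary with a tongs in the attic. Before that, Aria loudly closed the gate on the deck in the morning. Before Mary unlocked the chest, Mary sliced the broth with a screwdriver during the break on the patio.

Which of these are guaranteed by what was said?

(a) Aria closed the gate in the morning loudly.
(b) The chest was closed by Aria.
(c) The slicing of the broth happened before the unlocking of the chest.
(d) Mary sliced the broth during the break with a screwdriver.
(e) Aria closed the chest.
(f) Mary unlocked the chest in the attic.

(a), (c), (d), (f)

(a) Entailed — this follows by dropping conjuncts from the closing event's description.
(b) Not entailed — Aria closed the gate, not the chest; the chest belongs to the unlocking event.
(c) Entailed — the narrative places the slicing before the unlocking.
(d) Entailed — dropping 'on the patio' leaves a sub-description the original still satisfies.
(e) Not entailed — Aria closed the gate, not the chest; the chest belongs to the unlocking event.
(f) Entailed — every conjunct here is already in the original unlocking event.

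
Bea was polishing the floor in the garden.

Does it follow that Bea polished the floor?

yes

'polish' is atelic; if Bea was polishing the floor, then Bea polished the floor (for some time).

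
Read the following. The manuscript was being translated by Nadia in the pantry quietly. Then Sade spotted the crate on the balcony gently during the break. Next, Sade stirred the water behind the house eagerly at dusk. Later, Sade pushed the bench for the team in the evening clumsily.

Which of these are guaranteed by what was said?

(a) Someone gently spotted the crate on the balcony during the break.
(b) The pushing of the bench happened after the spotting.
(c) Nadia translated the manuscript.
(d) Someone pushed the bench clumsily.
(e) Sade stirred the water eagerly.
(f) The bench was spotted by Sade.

(a), (b), (d), (e)

(a) Entailed — the original entails any weakening of itself; this just generalizes the agent.
(b) Entailed — the narrative places the spotting before the pushing.
(c) Not entailed — 'was translating' is progressive on an accomplishment; it does not entail the completed 'translated'.
(d) Entailed — this follows by dropping conjuncts from the pushing event's description.
(e) Entailed — this follows by dropping conjuncts from the stirring event's description.
(f) Not entailed — Sade spotted the crate, not the bench; the bench belongs to the pushing event.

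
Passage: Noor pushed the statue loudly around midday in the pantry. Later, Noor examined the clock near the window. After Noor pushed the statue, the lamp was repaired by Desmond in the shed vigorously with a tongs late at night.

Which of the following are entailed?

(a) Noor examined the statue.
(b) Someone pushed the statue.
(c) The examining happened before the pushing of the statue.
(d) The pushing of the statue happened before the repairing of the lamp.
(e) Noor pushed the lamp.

(a) Not entailed — Noor examined the clock, not the statue; the statue belongs to the pushing event.
(b) Entailed — the original entails any weakening of itself; this just drops 'in the pantry', 'loudly', 'around midday' and generalizes the agent.
(c) Not entailed — the narrative places the pushing before the examining, not after.
(d) Entailed — the narrative places the pushing before the repairing.
(e) Not entailed — Noor pushed the statue, not the lamp; the lamp belongs to the repairing event.

(b), (d)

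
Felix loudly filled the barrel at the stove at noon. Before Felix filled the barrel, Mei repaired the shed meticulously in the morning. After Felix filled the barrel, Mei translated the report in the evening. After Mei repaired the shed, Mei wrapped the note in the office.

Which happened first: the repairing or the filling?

The connectives place the repairing before the filling.

the repairing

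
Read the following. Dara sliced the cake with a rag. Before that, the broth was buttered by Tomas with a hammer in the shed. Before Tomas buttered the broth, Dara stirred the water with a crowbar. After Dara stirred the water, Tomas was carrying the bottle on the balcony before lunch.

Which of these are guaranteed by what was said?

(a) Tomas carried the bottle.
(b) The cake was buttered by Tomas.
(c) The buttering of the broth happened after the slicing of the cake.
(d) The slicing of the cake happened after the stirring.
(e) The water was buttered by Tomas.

(a), (d)

(a) Entailed — 'carry' is an activity; 'was carrying' entails that some carrying happened, so 'carried' holds.
(b) Not entailed — Tomas buttered the broth, not the cake; the cake belongs to the slicing event.
(c) Not entailed — the narrative places the buttering before the slicing, not after.
(d) Entailed — the narrative places the stirring before the slicing.
(e) Not entailed — Tomas buttered the broth, not the water; the water belongs to the stirring event.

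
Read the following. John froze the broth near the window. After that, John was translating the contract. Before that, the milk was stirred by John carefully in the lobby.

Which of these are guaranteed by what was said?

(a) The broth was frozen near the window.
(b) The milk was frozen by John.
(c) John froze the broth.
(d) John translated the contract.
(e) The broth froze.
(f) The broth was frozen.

(a), (c), (e), (f)

(a) Entailed — generalizing the agent leaves a sub-description the original still satisfies.
(b) Not entailed — John froze the broth, not the milk; the milk belongs to the stirring event.
(c) Entailed — this follows by dropping conjuncts from the freezing event's description.
(d) Not entailed — 'was translating' is progressive on an accomplishment; it does not entail the completed 'translated'.
(e) Entailed — 'John froze the broth' is causative; it entails the inchoative 'the broth froze'.
(f) Entailed — this follows by dropping conjuncts from the freezing event's description.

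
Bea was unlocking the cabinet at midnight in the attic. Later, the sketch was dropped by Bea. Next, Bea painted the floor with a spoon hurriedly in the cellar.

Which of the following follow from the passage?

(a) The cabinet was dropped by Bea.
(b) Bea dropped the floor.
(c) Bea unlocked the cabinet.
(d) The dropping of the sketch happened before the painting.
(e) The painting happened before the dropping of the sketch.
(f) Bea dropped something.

(a) Not entailed — Bea dropped the sketch, not the cabinet; the cabinet belongs to the unlocking event.
(b) Not entailed — Bea dropped the sketch, not the floor; the floor belongs to the painting event.
(c) Not entailed — 'was unlocking' is progressive on an accomplishment; it does not entail the completed 'unlocked'.
(d) Entailed — the narrative places the dropping before the painting.
(e) Not entailed — the narrative places the dropping before the painting, not after.
(f) Entailed — every conjunct here is already in the original dropping event.

(d), (f)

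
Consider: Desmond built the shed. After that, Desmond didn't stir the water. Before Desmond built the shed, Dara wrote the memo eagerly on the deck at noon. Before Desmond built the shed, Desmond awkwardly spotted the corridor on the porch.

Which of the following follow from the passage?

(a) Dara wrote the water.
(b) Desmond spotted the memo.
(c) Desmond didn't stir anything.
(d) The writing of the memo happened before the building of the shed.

(d)

(a) Not entailed — Dara wrote the memo, not the water; the water belongs to the stirring event.
(b) Not entailed — Desmond spotted the corridor, not the memo; the memo belongs to the writing event.
(c) Not entailed — the original only denies this specific event; Desmond may have stirred something else.
(d) Entailed — the narrative places the writing before the building.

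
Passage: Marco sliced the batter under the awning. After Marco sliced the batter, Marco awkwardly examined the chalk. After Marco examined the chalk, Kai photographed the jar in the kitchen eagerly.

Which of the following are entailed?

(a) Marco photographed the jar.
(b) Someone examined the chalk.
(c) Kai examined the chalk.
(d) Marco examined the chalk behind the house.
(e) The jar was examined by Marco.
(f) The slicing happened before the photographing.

(a) Not entailed — the passage has Kai photographing the jar, not Marco.
(b) Entailed — this follows by dropping conjuncts from the examining event's description.
(c) Not entailed — the passage has Marco examining the chalk, not Kai.
(d) Not entailed — 'behind the house' adds information not in the original event.
(e) Not entailed — Marco examined the chalk, not the jar; the jar belongs to the photographing event.
(f) Entailed — the narrative places the slicing before the photographing.

(b), (f)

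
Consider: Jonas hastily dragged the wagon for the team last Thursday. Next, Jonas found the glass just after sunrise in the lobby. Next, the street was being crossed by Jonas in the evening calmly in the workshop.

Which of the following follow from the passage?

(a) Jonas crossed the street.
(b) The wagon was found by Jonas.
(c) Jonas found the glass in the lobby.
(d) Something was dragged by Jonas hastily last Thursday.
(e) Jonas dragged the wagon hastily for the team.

(a) Not entailed — 'was crossing' is progressive on an accomplishment; it does not entail the completed 'crossed'.
(b) Not entailed — Jonas found the glass, not the wagon; the wagon belongs to the dragging event.
(c) Entailed — every conjunct here is already in the original finding event.
(d) Entailed — dropping 'for the team' and generalizing the patient leaves a sub-description the original still satisfies.
(e) Entailed — every conjunct here is already in the original dragging event.

(c), (d), (e)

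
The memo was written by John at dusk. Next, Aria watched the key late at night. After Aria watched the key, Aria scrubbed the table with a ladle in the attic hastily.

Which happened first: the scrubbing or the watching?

the watching

The connectives place the watching before the scrubbing.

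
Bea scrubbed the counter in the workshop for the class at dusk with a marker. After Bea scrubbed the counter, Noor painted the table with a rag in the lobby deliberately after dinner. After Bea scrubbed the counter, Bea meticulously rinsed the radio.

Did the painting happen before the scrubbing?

no

The narrative orders the scrubbing before the painting.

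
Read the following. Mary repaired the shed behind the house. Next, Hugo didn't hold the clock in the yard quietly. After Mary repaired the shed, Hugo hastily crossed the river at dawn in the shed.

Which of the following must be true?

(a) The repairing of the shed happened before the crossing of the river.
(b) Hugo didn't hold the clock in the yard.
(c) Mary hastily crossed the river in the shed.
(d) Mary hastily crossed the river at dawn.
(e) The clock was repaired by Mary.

(a)

(a) Entailed — the narrative places the repairing before the crossing.
(b) Not entailed — dropping 'quietly' under negation is not valid — the original leaves open that Hugo held the clock some other way.
(c) Not entailed — the passage has Hugo crossing the river, not Mary.
(d) Not entailed — the passage has Hugo crossing the river, not Mary.
(e) Not entailed — Mary repaired the shed, not the clock; the clock belongs to the holding event.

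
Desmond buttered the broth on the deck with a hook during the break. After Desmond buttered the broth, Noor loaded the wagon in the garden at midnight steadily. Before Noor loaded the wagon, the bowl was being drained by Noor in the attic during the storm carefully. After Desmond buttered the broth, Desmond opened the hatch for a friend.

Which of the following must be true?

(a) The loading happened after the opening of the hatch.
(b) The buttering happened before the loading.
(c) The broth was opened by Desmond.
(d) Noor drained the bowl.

(a) Not entailed — the narrative doesn't order the opening relative to the loading.
(b) Entailed — the narrative places the buttering before the loading.
(c) Not entailed — Desmond opened the hatch, not the broth; the broth belongs to the buttering event.
(d) Not entailed — 'was draining' is progressive on an accomplishment; it does not entail the completed 'drained'.

(b)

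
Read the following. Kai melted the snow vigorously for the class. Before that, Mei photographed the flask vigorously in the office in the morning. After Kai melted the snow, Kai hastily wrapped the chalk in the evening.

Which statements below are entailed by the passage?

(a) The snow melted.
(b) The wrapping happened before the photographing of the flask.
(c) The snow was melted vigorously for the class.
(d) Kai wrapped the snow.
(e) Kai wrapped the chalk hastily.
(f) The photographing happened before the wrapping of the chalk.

(a), (c), (e), (f)

(a) Entailed — 'Kai melted the snow' is causative; it entails the inchoative 'the snow melted'.
(b) Not entailed — the narrative places the photographing before the wrapping, not after.
(c) Entailed — every conjunct here is already in the original melting event.
(d) Not entailed — Kai wrapped the chalk, not the snow; the snow belongs to the melting event.
(e) Entailed — dropping 'in the evening' leaves a sub-description the original still satisfies.
(f) Entailed — the narrative places the photographing before the wrapping.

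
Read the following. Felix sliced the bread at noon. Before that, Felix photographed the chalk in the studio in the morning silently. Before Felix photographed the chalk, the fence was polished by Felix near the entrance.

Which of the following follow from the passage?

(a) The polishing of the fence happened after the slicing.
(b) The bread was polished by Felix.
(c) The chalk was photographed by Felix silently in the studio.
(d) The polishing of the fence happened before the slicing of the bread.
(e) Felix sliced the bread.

(a) Not entailed — the narrative places the polishing before the slicing, not after.
(b) Not entailed — Felix polished the fence, not the bread; the bread belongs to the slicing event.
(c) Entailed — every conjunct here is already in the original photographing event.
(d) Entailed — the narrative places the polishing before the slicing.
(e) Entailed — dropping 'at noon' leaves a sub-description the original still satisfies.

(c), (d), (e)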